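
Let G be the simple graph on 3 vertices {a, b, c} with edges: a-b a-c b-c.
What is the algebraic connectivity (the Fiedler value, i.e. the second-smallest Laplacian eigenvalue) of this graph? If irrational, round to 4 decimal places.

Each diagonal entry of L is the vertex degree and each off-diagonal entry is -1 where an edge is present, 0 otherwise; in the order [a, b, c] the diagonal is [2, 2, 2]. The sorted Laplacian eigenvalues are [0, 3, 3]; the algebraic connectivity is the second entry, 3.

3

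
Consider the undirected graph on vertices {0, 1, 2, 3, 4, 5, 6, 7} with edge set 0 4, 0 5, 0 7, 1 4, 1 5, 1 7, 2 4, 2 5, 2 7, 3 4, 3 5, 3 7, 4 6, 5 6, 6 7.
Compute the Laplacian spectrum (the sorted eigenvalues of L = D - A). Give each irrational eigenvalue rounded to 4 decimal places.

With the vertex order [0, 1, 2, 3, 4, 5, 6, 7], the degrees are [3, 3, 3, 3, 5, 5, 3, 5], giving D = diag(3, 3, 3, 3, 5, 5, 3, 5) and L = D - A. The multiplicity of 0 as a Laplacian eigenvalue equals the number of connected components. The single zero eigenvalue shows the graph is connected. By the matrix-tree theorem the graph has (1/8) * product of the nonzero eigenvalues = 2025 spanning trees.

[0, 3, 3, 3, 3, 5, 5, 8]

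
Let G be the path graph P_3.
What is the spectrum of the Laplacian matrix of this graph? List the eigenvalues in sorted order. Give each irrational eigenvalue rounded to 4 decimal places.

The graph has 3 vertices and degree multiset [2, 1, 1]; D is the diagonal matrix of degrees and L = D - A. The multiplicity of 0 as a Laplacian eigenvalue equals the number of connected components. The eigenvalues sum to 4, which equals trace(L) = 2|E|. By the matrix-tree theorem the graph has (1/3) * product of the nonzero eigenvalues = 1 spanning tree.

[0, 1, 3]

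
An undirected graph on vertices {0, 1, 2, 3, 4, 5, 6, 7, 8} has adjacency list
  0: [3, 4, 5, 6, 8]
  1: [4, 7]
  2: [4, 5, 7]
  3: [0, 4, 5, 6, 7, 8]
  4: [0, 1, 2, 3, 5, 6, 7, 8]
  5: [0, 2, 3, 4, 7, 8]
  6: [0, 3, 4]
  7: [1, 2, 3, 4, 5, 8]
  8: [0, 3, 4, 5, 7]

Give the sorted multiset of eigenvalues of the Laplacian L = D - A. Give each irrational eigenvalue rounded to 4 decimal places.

[0, 1.8635, 2.5206, 3.6184, 5.7509, 6.5013, 7.2500, 7.4952, 9]

Reading degrees in the order [0, 1, 2, 3, 4, 5, 6, 7, 8] gives [5, 2, 3, 6, 8, 6, 3, 6, 5]; set D = diag(5, 2, 3, 6, 8, 6, 3, 6, 5) and form L = D - A. L is symmetric positive semidefinite, so every eigenvalue is real and nonnegative.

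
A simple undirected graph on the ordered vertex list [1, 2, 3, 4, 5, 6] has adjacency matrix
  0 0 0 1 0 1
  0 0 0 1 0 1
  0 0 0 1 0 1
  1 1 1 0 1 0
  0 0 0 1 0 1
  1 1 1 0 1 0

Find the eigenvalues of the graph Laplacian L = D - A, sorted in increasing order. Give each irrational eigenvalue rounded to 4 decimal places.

Each diagonal entry of L is the vertex degree and each off-diagonal entry is -1 where an edge is present, 0 otherwise; in the order [1, 2, 3, 4, 5, 6] the diagonal is [2, 2, 2, 4, 2, 4]. Diagonalising L (or applying a numerical eigensolver to the 6x6 matrix) gives the spectrum above. The eigenvalues sum to 16, which equals trace(L) = 2|E|.

[0, 2, 2, 2, 4, 6]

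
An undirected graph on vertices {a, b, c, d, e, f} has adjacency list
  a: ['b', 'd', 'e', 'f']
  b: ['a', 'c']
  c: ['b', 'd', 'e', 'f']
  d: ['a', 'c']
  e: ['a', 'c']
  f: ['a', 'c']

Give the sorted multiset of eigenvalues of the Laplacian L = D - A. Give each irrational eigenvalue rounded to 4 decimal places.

Each diagonal entry of L is the vertex degree and each off-diagonal entry is -1 where an edge is present, 0 otherwise; in the order [a, b, c, d, e, f] the diagonal is [4, 2, 4, 2, 2, 2]. Diagonalising L (or applying a numerical eigensolver to the 6x6 matrix) gives the spectrum above. There is one zero in the spectrum, matching the 1 component.

[0, 2, 2, 2, 4, 6]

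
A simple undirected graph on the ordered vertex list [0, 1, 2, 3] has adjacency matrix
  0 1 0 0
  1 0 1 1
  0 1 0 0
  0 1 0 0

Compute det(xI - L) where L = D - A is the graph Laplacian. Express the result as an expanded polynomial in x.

With the vertex order [0, 1, 2, 3], the degrees are [1, 3, 1, 1], giving D = diag(1, 3, 1, 1) and L = D - A. The eigenvalues of L are [0, 1, 1, 4]; the characteristic polynomial is the product of (x - lambda_i), which multiplies out to x^4 - 6x^3 + 9x^2 - 4x. The coefficient of x^3 equals -trace(L) = -6, matching the sum of degrees.

x^4 - 6x^3 + 9x^2 - 4x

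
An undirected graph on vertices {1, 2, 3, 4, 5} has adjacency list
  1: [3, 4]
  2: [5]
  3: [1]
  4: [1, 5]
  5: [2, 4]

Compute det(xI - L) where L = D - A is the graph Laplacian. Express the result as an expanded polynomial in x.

x^5 - 8x^4 + 21x^3 - 20x^2 + 5x

Reading degrees in the order [1, 2, 3, 4, 5] gives [2, 1, 1, 2, 2]; set D = diag(2, 1, 1, 2, 2) and form L = D - A. Computing det(xI - L) by cofactor expansion (or equivalently via sum-over-permutations) gives x^5 - 8x^4 + 21x^3 - 20x^2 + 5x. The coefficient of x^4 equals -trace(L) = -8, matching the sum of degrees. By the matrix-tree theorem the graph has (1/5) * product of the nonzero eigenvalues = 1 spanning tree.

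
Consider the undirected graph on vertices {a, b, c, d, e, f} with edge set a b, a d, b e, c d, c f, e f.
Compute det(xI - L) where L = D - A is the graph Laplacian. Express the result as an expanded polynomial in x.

With the vertex order [a, b, c, d, e, f], the degrees are [2, 2, 2, 2, 2, 2], giving D = diag(2, 2, 2, 2, 2, 2) and L = D - A. L has integer entries, so p(x) = det(xI - L) has integer coefficients. Expanding the determinant yields x^6 - 12x^5 + 54x^4 - 112x^3 + 105x^2 - 36x. The constant term is 0 because L is singular (the all-ones vector lies in its kernel). There is one zero in the spectrum, matching the 1 component. The largest eigenvalue, 4, is at most the vertex count 6.

x^6 - 12x^5 + 54x^4 - 112x^3 + 105x^2 - 36x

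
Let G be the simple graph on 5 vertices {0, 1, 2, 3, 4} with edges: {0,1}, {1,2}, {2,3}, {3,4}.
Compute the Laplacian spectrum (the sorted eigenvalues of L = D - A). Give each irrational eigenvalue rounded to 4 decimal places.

Each diagonal entry of L is the vertex degree and each off-diagonal entry is -1 where an edge is present, 0 otherwise; in the order [0, 1, 2, 3, 4] the diagonal is [1, 2, 2, 2, 1]. Since every row of L sums to 0, the all-ones vector is in the kernel and 0 is an eigenvalue. The single zero eigenvalue shows the graph is connected. The eigenvalues sum to 8, which equals trace(L) = 2|E|.

[0, 0.3820, 1.3820, 2.6180, 3.6180]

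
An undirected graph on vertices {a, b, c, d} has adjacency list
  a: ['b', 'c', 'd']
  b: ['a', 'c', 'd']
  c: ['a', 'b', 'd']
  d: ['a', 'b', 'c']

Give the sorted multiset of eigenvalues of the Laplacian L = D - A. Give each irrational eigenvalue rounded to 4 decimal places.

With the vertex order [a, b, c, d], the degrees are [3, 3, 3, 3], giving D = diag(3, 3, 3, 3) and L = D - A. The multiplicity of 0 as a Laplacian eigenvalue equals the number of connected components. The single zero eigenvalue shows the graph is connected. By the matrix-tree theorem the graph has (1/4) * product of the nonzero eigenvalues = 16 spanning trees.

[0, 4, 4, 4]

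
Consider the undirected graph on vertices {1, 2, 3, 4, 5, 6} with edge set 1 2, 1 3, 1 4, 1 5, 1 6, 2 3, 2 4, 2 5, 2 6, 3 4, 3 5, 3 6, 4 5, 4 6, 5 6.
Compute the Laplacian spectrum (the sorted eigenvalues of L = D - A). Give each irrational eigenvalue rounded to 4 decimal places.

[0, 6, 6, 6, 6, 6]

Each diagonal entry of L is the vertex degree and each off-diagonal entry is -1 where an edge is present, 0 otherwise; in the order [1, 2, 3, 4, 5, 6] the diagonal is [5, 5, 5, 5, 5, 5]. L is symmetric positive semidefinite, so every eigenvalue is real and nonnegative. The single zero eigenvalue shows the graph is connected. The eigenvalues sum to 30, which equals trace(L) = 2|E|. By the matrix-tree theorem the graph has (1/6) * product of the nonzero eigenvalues = 1296 spanning trees.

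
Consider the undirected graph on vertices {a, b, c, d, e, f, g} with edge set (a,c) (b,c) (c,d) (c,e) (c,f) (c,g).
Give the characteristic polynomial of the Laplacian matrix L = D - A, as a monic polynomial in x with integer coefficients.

x^7 - 12x^6 + 45x^5 - 80x^4 + 75x^3 - 36x^2 + 7x

With the vertex order [a, b, c, d, e, f, g], the degrees are [1, 1, 6, 1, 1, 1, 1], giving D = diag(1, 1, 6, 1, 1, 1, 1) and L = D - A. Computing det(xI - L) by cofactor expansion (or equivalently via sum-over-permutations) gives x^7 - 12x^6 + 45x^5 - 80x^4 + 75x^3 - 36x^2 + 7x. Since p(0) = det(-L) = 0, x divides p(x). By the matrix-tree theorem the graph has (1/7) * product of the nonzero eigenvalues = 1 spanning tree.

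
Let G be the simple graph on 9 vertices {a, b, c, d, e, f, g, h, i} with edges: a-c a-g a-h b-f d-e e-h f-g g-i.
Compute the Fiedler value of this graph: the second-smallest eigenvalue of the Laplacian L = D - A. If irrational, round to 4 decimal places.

0.1862

With the vertex order [a, b, c, d, e, f, g, h, i], the degrees are [3, 1, 1, 1, 2, 2, 3, 2, 1], giving D = diag(3, 1, 1, 1, 2, 2, 3, 2, 1) and L = D - A. The smallest Laplacian eigenvalue is always 0. The next one, lambda_2 = 0.1862, measures how hard the graph is to disconnect: larger values mean better connectivity. There is one zero in the spectrum, matching the 1 component. By the matrix-tree theorem the graph has (1/9) * product of the nonzero eigenvalues = 1 spanning tree.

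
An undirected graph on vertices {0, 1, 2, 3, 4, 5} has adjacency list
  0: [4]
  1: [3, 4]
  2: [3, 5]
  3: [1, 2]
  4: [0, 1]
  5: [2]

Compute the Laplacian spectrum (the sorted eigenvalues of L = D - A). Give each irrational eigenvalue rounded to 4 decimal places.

With the vertex order [0, 1, 2, 3, 4, 5], the degrees are [1, 2, 2, 2, 2, 1], giving D = diag(1, 2, 2, 2, 2, 1) and L = D - A. Since every row of L sums to 0, the all-ones vector is in the kernel and 0 is an eigenvalue.

[0, 0.2679, 1, 2, 3, 3.7321]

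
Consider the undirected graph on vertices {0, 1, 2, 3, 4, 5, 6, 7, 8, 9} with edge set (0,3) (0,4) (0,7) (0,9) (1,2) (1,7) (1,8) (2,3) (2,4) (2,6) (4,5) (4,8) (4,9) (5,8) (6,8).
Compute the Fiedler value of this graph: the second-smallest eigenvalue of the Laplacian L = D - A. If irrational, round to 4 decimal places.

1.1281

Reading degrees in the order [0, 1, 2, 3, 4, 5, 6, 7, 8, 9] gives [4, 3, 4, 2, 5, 2, 2, 2, 4, 2]; set D = diag(4, 3, 4, 2, 5, 2, 2, 2, 4, 2) and form L = D - A. Computing the eigenvalues of L and sorting gives [0, 1.1281, 1.3665, 1.5412, 2, 3.0125, 4.3288, 4.5542, 5.2916, 6.7771]. The Fiedler value lambda_2 = 1.1281 is strictly positive, so the graph is connected. There is one zero in the spectrum, matching the 1 component.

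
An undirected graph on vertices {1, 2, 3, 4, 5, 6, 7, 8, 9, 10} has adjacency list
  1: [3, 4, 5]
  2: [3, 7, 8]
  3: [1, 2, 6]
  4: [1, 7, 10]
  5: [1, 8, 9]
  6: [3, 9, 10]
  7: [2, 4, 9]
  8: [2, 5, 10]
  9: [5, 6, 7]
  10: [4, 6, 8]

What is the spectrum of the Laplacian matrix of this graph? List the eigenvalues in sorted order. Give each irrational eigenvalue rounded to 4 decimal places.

Each diagonal entry of L is the vertex degree and each off-diagonal entry is -1 where an edge is present, 0 otherwise; in the order [1, 2, 3, 4, 5, 6, 7, 8, 9, 10] the diagonal is [3, 3, 3, 3, 3, 3, 3, 3, 3, 3]. Since every row of L sums to 0, the all-ones vector is in the kernel and 0 is an eigenvalue. The single zero eigenvalue shows the graph is connected. By the matrix-tree theorem the graph has (1/10) * product of the nonzero eigenvalues = 2000 spanning trees.

[0, 2, 2, 2, 2, 2, 5, 5, 5, 5]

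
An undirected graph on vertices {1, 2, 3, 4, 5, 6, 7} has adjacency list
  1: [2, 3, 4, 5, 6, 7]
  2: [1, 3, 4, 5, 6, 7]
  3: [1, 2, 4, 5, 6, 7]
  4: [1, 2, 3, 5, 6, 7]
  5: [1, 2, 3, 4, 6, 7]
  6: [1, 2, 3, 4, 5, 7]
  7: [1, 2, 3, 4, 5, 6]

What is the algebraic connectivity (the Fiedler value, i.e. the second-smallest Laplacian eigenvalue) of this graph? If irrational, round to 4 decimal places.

Reading degrees in the order [1, 2, 3, 4, 5, 6, 7] gives [6, 6, 6, 6, 6, 6, 6]; set D = diag(6, 6, 6, 6, 6, 6, 6) and form L = D - A. Computing the eigenvalues of L and sorting gives [0, 7, 7, 7, 7, 7, 7]. The Fiedler value lambda_2 = 7 is strictly positive, so the graph is connected. The eigenvalues sum to 42, which equals trace(L) = 2|E|.

7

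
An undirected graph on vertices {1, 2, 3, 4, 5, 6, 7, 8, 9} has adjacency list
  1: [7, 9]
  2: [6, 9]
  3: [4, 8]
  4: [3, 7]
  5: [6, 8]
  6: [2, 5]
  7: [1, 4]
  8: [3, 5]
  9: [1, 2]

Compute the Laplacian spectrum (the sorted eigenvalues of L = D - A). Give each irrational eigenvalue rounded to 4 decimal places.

[0, 0.4679, 0.4679, 1.6527, 1.6527, 3, 3, 3.8794, 3.8794]

Reading degrees in the order [1, 2, 3, 4, 5, 6, 7, 8, 9] gives [2, 2, 2, 2, 2, 2, 2, 2, 2]; set D = diag(2, 2, 2, 2, 2, 2, 2, 2, 2) and form L = D - A. Diagonalising L (or applying a numerical eigensolver to the 9x9 matrix) gives the spectrum above. There is one zero in the spectrum, matching the 1 component.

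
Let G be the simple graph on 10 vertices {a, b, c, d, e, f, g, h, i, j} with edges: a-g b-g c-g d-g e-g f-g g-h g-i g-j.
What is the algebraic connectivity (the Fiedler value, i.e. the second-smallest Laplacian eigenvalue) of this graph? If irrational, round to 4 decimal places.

1

Each diagonal entry of L is the vertex degree and each off-diagonal entry is -1 where an edge is present, 0 otherwise; in the order [a, b, c, d, e, f, g, h, i, j] the diagonal is [1, 1, 1, 1, 1, 1, 9, 1, 1, 1]. The smallest Laplacian eigenvalue is always 0. The next one, lambda_2 = 1, measures how hard the graph is to disconnect: larger values mean better connectivity.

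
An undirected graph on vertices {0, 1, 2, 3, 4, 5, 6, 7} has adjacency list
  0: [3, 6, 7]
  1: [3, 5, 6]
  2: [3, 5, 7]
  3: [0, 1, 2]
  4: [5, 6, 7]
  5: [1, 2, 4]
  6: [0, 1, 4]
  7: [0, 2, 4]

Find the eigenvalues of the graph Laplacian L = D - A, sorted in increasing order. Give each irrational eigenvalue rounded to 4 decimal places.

Reading degrees in the order [0, 1, 2, 3, 4, 5, 6, 7] gives [3, 3, 3, 3, 3, 3, 3, 3]; set D = diag(3, 3, 3, 3, 3, 3, 3, 3) and form L = D - A. The multiplicity of 0 as a Laplacian eigenvalue equals the number of connected components. The single zero eigenvalue shows the graph is connected. The eigenvalues sum to 24, which equals trace(L) = 2|E|. By the matrix-tree theorem the graph has (1/8) * product of the nonzero eigenvalues = 384 spanning trees.

[0, 2, 2, 2, 4, 4, 4, 6]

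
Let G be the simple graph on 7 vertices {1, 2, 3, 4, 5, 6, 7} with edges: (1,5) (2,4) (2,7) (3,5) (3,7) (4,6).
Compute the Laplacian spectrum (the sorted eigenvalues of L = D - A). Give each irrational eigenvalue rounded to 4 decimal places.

[0, 0.1981, 0.7530, 1.5550, 2.4450, 3.2470, 3.8019]

Reading degrees in the order [1, 2, 3, 4, 5, 6, 7] gives [1, 2, 2, 2, 2, 1, 2]; set D = diag(1, 2, 2, 2, 2, 1, 2) and form L = D - A. L is symmetric positive semidefinite, so every eigenvalue is real and nonnegative.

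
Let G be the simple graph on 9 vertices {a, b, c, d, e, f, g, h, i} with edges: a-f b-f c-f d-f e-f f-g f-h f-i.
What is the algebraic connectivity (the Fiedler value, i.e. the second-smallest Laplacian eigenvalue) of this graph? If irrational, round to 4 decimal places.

Each diagonal entry of L is the vertex degree and each off-diagonal entry is -1 where an edge is present, 0 otherwise; in the order [a, b, c, d, e, f, g, h, i] the diagonal is [1, 1, 1, 1, 1, 8, 1, 1, 1]. The sorted Laplacian eigenvalues are [0, 1, 1, 1, 1, 1, 1, 1, 9]; the algebraic connectivity is the second entry, 1. The largest eigenvalue, 9, is at most the vertex count 9.

1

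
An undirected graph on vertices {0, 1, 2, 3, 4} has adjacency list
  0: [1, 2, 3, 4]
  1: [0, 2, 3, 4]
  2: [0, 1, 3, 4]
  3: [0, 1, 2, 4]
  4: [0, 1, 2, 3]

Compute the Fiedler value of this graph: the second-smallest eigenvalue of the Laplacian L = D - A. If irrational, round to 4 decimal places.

5

Reading degrees in the order [0, 1, 2, 3, 4] gives [4, 4, 4, 4, 4]; set D = diag(4, 4, 4, 4, 4) and form L = D - A. Computing the eigenvalues of L and sorting gives [0, 5, 5, 5, 5]. The Fiedler value lambda_2 = 5 is strictly positive, so the graph is connected. By the matrix-tree theorem the graph has (1/5) * product of the nonzero eigenvalues = 125 spanning trees. There is one zero in the spectrum, matching the 1 component.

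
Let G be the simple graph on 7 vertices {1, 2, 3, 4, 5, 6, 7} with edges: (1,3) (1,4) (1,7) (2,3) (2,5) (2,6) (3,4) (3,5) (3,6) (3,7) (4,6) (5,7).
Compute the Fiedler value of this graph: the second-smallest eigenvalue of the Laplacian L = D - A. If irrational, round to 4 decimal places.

With the vertex order [1, 2, 3, 4, 5, 6, 7], the degrees are [3, 3, 6, 3, 3, 3, 3], giving D = diag(3, 3, 6, 3, 3, 3, 3) and L = D - A. The sorted Laplacian eigenvalues are [0, 2, 2, 4, 4, 5, 7]; the algebraic connectivity is the second entry, 2.

2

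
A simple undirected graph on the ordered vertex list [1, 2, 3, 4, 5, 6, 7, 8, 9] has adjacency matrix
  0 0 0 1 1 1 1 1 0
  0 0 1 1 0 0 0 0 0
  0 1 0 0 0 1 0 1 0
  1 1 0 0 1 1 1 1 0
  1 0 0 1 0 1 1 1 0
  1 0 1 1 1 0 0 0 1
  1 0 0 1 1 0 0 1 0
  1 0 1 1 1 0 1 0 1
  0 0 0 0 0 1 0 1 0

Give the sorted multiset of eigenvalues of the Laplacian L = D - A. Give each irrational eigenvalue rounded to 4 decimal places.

[0, 1.5059, 1.9780, 3.2694, 4.5762, 6, 6, 6.7979, 7.8726]

Reading degrees in the order [1, 2, 3, 4, 5, 6, 7, 8, 9] gives [5, 2, 3, 6, 5, 5, 4, 6, 2]; set D = diag(5, 2, 3, 6, 5, 5, 4, 6, 2) and form L = D - A. The multiplicity of 0 as a Laplacian eigenvalue equals the number of connected components. The single zero eigenvalue shows the graph is connected. The eigenvalues sum to 38, which equals trace(L) = 2|E|.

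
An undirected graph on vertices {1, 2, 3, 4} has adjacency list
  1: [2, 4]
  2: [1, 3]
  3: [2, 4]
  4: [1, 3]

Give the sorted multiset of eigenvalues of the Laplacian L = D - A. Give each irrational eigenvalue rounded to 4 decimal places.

[0, 2, 2, 4]

Reading degrees in the order [1, 2, 3, 4] gives [2, 2, 2, 2]; set D = diag(2, 2, 2, 2) and form L = D - A. The multiplicity of 0 as a Laplacian eigenvalue equals the number of connected components. The single zero eigenvalue shows the graph is connected. The largest eigenvalue, 4, is at most the vertex count 4.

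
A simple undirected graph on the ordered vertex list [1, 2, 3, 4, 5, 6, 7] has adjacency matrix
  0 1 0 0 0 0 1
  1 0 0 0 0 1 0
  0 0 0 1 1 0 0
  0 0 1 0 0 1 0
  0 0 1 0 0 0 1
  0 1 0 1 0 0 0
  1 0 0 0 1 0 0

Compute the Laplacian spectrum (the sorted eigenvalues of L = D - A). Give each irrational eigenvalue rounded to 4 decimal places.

Each diagonal entry of L is the vertex degree and each off-diagonal entry is -1 where an edge is present, 0 otherwise; in the order [1, 2, 3, 4, 5, 6, 7] the diagonal is [2, 2, 2, 2, 2, 2, 2]. The multiplicity of 0 as a Laplacian eigenvalue equals the number of connected components. The largest eigenvalue, 3.8019, is at most the vertex count 7.

[0, 0.7530, 0.7530, 2.4450, 2.4450, 3.8019, 3.8019]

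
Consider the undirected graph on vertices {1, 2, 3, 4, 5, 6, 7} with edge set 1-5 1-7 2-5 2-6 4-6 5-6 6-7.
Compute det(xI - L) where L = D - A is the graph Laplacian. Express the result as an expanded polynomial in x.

x^7 - 14x^6 + 72x^5 - 168x^4 + 176x^3 - 66x^2

With the vertex order [1, 2, 3, 4, 5, 6, 7], the degrees are [2, 2, 0, 1, 3, 4, 2], giving D = diag(2, 2, 0, 1, 3, 4, 2) and L = D - A. Computing det(xI - L) by cofactor expansion (or equivalently via sum-over-permutations) gives x^7 - 14x^6 + 72x^5 - 168x^4 + 176x^3 - 66x^2. The constant term is 0 because L is singular (the all-ones vector lies in its kernel). The eigenvalues sum to 14, which equals trace(L) = 2|E|.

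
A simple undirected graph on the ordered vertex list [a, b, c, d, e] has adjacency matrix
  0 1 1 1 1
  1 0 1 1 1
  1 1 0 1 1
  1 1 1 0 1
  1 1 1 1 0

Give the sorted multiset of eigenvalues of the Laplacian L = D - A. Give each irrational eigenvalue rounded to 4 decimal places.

With the vertex order [a, b, c, d, e], the degrees are [4, 4, 4, 4, 4], giving D = diag(4, 4, 4, 4, 4) and L = D - A. L is symmetric positive semidefinite, so every eigenvalue is real and nonnegative. The single zero eigenvalue shows the graph is connected. The eigenvalues sum to 20, which equals trace(L) = 2|E|.

[0, 5, 5, 5, 5]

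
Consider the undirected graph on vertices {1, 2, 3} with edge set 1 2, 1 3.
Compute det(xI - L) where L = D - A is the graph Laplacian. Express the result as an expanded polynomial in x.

x^3 - 4x^2 + 3x

Reading degrees in the order [1, 2, 3] gives [2, 1, 1]; set D = diag(2, 1, 1) and form L = D - A. The eigenvalues of L are [0, 1, 3]; the characteristic polynomial is the product of (x - lambda_i), which multiplies out to x^3 - 4x^2 + 3x. The coefficient of x^2 equals -trace(L) = -4, matching the sum of degrees.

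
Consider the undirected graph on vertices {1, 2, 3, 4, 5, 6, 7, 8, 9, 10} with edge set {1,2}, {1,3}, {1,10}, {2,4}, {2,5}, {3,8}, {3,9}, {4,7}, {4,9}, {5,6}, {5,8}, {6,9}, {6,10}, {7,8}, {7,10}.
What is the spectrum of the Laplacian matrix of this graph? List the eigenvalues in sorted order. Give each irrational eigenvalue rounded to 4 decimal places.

With the vertex order [1, 2, 3, 4, 5, 6, 7, 8, 9, 10], the degrees are [3, 3, 3, 3, 3, 3, 3, 3, 3, 3], giving D = diag(3, 3, 3, 3, 3, 3, 3, 3, 3, 3) and L = D - A. Diagonalising L (or applying a numerical eigensolver to the 10x10 matrix) gives the spectrum above. By the matrix-tree theorem the graph has (1/10) * product of the nonzero eigenvalues = 2000 spanning trees.

[0, 2, 2, 2, 2, 2, 5, 5, 5, 5]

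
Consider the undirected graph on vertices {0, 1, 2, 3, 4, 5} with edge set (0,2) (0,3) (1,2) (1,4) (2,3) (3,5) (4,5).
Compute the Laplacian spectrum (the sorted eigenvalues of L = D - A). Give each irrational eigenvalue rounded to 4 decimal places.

With the vertex order [0, 1, 2, 3, 4, 5], the degrees are [2, 2, 3, 3, 2, 2], giving D = diag(2, 2, 3, 3, 2, 2) and L = D - A. The multiplicity of 0 as a Laplacian eigenvalue equals the number of connected components. The eigenvalues sum to 14, which equals trace(L) = 2|E|.

[0, 1, 1.5858, 3, 4, 4.4142]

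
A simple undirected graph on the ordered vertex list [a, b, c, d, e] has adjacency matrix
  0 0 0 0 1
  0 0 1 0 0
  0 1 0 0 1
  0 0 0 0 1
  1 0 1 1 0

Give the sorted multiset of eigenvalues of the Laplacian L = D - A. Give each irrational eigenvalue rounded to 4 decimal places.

[0, 0.5188, 1, 2.3111, 4.1701]

Reading degrees in the order [a, b, c, d, e] gives [1, 1, 2, 1, 3]; set D = diag(1, 1, 2, 1, 3) and form L = D - A. Diagonalising L (or applying a numerical eigensolver to the 5x5 matrix) gives the spectrum above. By the matrix-tree theorem the graph has (1/5) * product of the nonzero eigenvalues = 1 spanning tree. The largest eigenvalue, 4.1701, is at most the vertex count 5.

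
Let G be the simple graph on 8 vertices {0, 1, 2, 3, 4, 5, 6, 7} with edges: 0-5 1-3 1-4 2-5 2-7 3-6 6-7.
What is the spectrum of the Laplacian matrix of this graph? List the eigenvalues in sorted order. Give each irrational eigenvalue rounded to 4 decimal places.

Reading degrees in the order [0, 1, 2, 3, 4, 5, 6, 7] gives [1, 2, 2, 2, 1, 2, 2, 2]; set D = diag(1, 2, 2, 2, 1, 2, 2, 2) and form L = D - A. L is symmetric positive semidefinite, so every eigenvalue is real and nonnegative.

[0, 0.1522, 0.5858, 1.2346, 2, 2.7654, 3.4142, 3.8478]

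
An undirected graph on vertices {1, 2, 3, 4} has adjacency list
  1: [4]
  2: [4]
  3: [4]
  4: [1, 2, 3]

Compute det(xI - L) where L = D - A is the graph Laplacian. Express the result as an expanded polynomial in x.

With the vertex order [1, 2, 3, 4], the degrees are [1, 1, 1, 3], giving D = diag(1, 1, 1, 3) and L = D - A. The eigenvalues of L are [0, 1, 1, 4]; the characteristic polynomial is the product of (x - lambda_i), which multiplies out to x^4 - 6x^3 + 9x^2 - 4x. The coefficient of x^3 equals -trace(L) = -6, matching the sum of degrees.

x^4 - 6x^3 + 9x^2 - 4x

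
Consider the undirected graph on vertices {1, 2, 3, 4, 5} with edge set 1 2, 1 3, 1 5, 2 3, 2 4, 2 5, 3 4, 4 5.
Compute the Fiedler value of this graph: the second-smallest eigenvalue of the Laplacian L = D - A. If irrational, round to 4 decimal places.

3

Each diagonal entry of L is the vertex degree and each off-diagonal entry is -1 where an edge is present, 0 otherwise; in the order [1, 2, 3, 4, 5] the diagonal is [3, 4, 3, 3, 3]. The sorted Laplacian eigenvalues are [0, 3, 3, 5, 5]; the algebraic connectivity is the second entry, 3.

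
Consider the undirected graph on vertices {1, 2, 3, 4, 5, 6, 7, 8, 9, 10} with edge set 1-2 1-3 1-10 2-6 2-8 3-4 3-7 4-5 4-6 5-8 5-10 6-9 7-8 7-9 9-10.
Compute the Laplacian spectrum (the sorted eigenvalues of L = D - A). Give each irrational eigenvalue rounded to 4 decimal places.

Each diagonal entry of L is the vertex degree and each off-diagonal entry is -1 where an edge is present, 0 otherwise; in the order [1, 2, 3, 4, 5, 6, 7, 8, 9, 10] the diagonal is [3, 3, 3, 3, 3, 3, 3, 3, 3, 3]. Diagonalising L (or applying a numerical eigensolver to the 10x10 matrix) gives the spectrum above.

[0, 2, 2, 2, 2, 2, 5, 5, 5, 5]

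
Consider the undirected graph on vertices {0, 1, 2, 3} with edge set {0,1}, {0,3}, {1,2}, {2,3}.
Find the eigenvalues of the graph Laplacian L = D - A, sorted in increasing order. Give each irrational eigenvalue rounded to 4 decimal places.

[0, 2, 2, 4]

Reading degrees in the order [0, 1, 2, 3] gives [2, 2, 2, 2]; set D = diag(2, 2, 2, 2) and form L = D - A. The multiplicity of 0 as a Laplacian eigenvalue equals the number of connected components. The eigenvalues sum to 8, which equals trace(L) = 2|E|.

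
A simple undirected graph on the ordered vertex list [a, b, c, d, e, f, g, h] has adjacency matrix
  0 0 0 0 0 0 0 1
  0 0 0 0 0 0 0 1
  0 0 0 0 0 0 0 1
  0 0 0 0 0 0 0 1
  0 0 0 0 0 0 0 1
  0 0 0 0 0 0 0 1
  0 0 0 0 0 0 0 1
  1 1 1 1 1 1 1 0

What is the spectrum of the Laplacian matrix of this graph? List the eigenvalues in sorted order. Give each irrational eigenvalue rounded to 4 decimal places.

With the vertex order [a, b, c, d, e, f, g, h], the degrees are [1, 1, 1, 1, 1, 1, 1, 7], giving D = diag(1, 1, 1, 1, 1, 1, 1, 7) and L = D - A. Since every row of L sums to 0, the all-ones vector is in the kernel and 0 is an eigenvalue. The single zero eigenvalue shows the graph is connected. The eigenvalues sum to 14, which equals trace(L) = 2|E|.

[0, 1, 1, 1, 1, 1, 1, 8]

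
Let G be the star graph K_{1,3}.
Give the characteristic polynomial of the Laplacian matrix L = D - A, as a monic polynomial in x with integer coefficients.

x^4 - 6x^3 + 9x^2 - 4x

The graph has 4 vertices and degree multiset [3, 1, 1, 1]; D is the diagonal matrix of degrees and L = D - A. Computing det(xI - L) by cofactor expansion (or equivalently via sum-over-permutations) gives x^4 - 6x^3 + 9x^2 - 4x. The constant term is 0 because L is singular (the all-ones vector lies in its kernel).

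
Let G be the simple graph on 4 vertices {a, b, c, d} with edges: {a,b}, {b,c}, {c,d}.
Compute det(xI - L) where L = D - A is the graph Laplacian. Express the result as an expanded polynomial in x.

Each diagonal entry of L is the vertex degree and each off-diagonal entry is -1 where an edge is present, 0 otherwise; in the order [a, b, c, d] the diagonal is [1, 2, 2, 1]. Computing det(xI - L) by cofactor expansion (or equivalently via sum-over-permutations) gives x^4 - 6x^3 + 10x^2 - 4x. The coefficient of x^3 equals -trace(L) = -6, matching the sum of degrees.

x^4 - 6x^3 + 10x^2 - 4x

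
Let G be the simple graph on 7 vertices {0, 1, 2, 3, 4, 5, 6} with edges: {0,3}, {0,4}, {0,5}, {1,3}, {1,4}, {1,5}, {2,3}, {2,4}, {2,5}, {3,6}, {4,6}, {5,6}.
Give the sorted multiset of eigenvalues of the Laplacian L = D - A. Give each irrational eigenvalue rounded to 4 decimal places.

[0, 3, 3, 3, 4, 4, 7]

With the vertex order [0, 1, 2, 3, 4, 5, 6], the degrees are [3, 3, 3, 4, 4, 4, 3], giving D = diag(3, 3, 3, 4, 4, 4, 3) and L = D - A. L is symmetric positive semidefinite, so every eigenvalue is real and nonnegative. The single zero eigenvalue shows the graph is connected. There is one zero in the spectrum, matching the 1 component.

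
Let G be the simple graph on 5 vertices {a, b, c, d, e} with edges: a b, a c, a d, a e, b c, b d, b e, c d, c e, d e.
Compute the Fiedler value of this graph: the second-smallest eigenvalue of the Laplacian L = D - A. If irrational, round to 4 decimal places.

5

Reading degrees in the order [a, b, c, d, e] gives [4, 4, 4, 4, 4]; set D = diag(4, 4, 4, 4, 4) and form L = D - A. Computing the eigenvalues of L and sorting gives [0, 5, 5, 5, 5]. The Fiedler value lambda_2 = 5 is strictly positive, so the graph is connected. There is one zero in the spectrum, matching the 1 component. The eigenvalues sum to 20, which equals trace(L) = 2|E|.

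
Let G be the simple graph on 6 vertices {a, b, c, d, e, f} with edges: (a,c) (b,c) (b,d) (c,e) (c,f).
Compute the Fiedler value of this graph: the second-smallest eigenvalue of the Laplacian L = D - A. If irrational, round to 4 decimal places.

Each diagonal entry of L is the vertex degree and each off-diagonal entry is -1 where an edge is present, 0 otherwise; in the order [a, b, c, d, e, f] the diagonal is [1, 2, 4, 1, 1, 1]. The smallest Laplacian eigenvalue is always 0. The next one, lambda_2 = 0.4859, measures how hard the graph is to disconnect: larger values mean better connectivity. The eigenvalues sum to 10, which equals trace(L) = 2|E|. By the matrix-tree theorem the graph has (1/6) * product of the nonzero eigenvalues = 1 spanning tree.

0.4859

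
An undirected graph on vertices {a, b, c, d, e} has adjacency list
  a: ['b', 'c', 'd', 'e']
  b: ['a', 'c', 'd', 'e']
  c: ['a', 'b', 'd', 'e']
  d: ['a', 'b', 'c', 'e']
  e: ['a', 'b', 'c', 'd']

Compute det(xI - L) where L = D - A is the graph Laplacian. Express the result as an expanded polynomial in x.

Each diagonal entry of L is the vertex degree and each off-diagonal entry is -1 where an edge is present, 0 otherwise; in the order [a, b, c, d, e] the diagonal is [4, 4, 4, 4, 4]. L has integer entries, so p(x) = det(xI - L) has integer coefficients. Expanding the determinant yields x^5 - 20x^4 + 150x^3 - 500x^2 + 625x. The coefficient of x^4 equals -trace(L) = -20, matching the sum of degrees. The eigenvalues sum to 20, which equals trace(L) = 2|E|.

x^5 - 20x^4 + 150x^3 - 500x^2 + 625x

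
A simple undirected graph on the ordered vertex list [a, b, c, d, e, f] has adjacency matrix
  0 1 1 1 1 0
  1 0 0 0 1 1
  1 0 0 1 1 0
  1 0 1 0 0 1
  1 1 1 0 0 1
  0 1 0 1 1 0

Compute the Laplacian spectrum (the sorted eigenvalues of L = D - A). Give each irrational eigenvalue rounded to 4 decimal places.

[0, 2.2679, 3, 4, 5, 5.7321]

Each diagonal entry of L is the vertex degree and each off-diagonal entry is -1 where an edge is present, 0 otherwise; in the order [a, b, c, d, e, f] the diagonal is [4, 3, 3, 3, 4, 3]. Diagonalising L (or applying a numerical eigensolver to the 6x6 matrix) gives the spectrum above.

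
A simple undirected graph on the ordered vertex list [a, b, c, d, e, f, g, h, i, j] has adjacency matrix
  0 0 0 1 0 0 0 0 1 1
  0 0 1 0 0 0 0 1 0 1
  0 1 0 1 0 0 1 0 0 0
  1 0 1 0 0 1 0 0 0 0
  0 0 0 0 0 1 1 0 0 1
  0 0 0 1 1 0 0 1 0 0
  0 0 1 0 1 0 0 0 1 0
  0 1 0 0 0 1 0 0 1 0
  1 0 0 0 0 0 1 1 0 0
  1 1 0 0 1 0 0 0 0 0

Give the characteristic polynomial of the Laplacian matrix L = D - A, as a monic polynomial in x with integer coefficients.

Reading degrees in the order [a, b, c, d, e, f, g, h, i, j] gives [3, 3, 3, 3, 3, 3, 3, 3, 3, 3]; set D = diag(3, 3, 3, 3, 3, 3, 3, 3, 3, 3) and form L = D - A. Computing det(xI - L) by cofactor expansion (or equivalently via sum-over-permutations) gives x^10 - 30x^9 + 390x^8 - 2880x^7 + 13305x^6 - 39882x^5 + 77640x^4 - 94800x^3 + 66000x^2 - 20000x. The constant term is 0 because L is singular (the all-ones vector lies in its kernel). There is one zero in the spectrum, matching the 1 component.

x^10 - 30x^9 + 390x^8 - 2880x^7 + 13305x^6 - 39882x^5 + 77640x^4 - 94800x^3 + 66000x^2 - 20000x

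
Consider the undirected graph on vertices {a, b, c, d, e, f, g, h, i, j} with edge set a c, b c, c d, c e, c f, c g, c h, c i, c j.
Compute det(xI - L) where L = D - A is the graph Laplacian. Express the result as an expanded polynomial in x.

Reading degrees in the order [a, b, c, d, e, f, g, h, i, j] gives [1, 1, 9, 1, 1, 1, 1, 1, 1, 1]; set D = diag(1, 1, 9, 1, 1, 1, 1, 1, 1, 1) and form L = D - A. Computing det(xI - L) by cofactor expansion (or equivalently via sum-over-permutations) gives x^10 - 18x^9 + 108x^8 - 336x^7 + 630x^6 - 756x^5 + 588x^4 - 288x^3 + 81x^2 - 10x. The constant term is 0 because L is singular (the all-ones vector lies in its kernel). There is one zero in the spectrum, matching the 1 component.

x^10 - 18x^9 + 108x^8 - 336x^7 + 630x^6 - 756x^5 + 588x^4 - 288x^3 + 81x^2 - 10x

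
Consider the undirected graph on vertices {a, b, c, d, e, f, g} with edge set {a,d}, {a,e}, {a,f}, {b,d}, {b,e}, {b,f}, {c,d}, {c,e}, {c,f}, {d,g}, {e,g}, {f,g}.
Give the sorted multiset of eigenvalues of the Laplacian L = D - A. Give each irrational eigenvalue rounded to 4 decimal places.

With the vertex order [a, b, c, d, e, f, g], the degrees are [3, 3, 3, 4, 4, 4, 3], giving D = diag(3, 3, 3, 4, 4, 4, 3) and L = D - A. Since every row of L sums to 0, the all-ones vector is in the kernel and 0 is an eigenvalue. The single zero eigenvalue shows the graph is connected. The eigenvalues sum to 24, which equals trace(L) = 2|E|.

[0, 3, 3, 3, 4, 4, 7]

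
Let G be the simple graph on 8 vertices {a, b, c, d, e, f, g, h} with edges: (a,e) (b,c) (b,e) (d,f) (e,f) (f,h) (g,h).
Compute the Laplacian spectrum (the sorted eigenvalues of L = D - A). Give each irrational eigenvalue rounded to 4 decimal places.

[0, 0.2509, 0.5858, 0.7287, 2, 2.3349, 3.4142, 4.6855]

With the vertex order [a, b, c, d, e, f, g, h], the degrees are [1, 2, 1, 1, 3, 3, 1, 2], giving D = diag(1, 2, 1, 1, 3, 3, 1, 2) and L = D - A. Since every row of L sums to 0, the all-ones vector is in the kernel and 0 is an eigenvalue. The largest eigenvalue, 4.6855, is at most the vertex count 8. By the matrix-tree theorem the graph has (1/8) * product of the nonzero eigenvalues = 1 spanning tree.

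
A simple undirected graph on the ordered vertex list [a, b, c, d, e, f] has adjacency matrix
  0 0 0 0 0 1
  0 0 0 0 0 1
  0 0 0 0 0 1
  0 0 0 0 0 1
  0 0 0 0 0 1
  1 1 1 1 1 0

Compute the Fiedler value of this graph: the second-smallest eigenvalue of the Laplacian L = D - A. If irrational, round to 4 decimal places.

1

With the vertex order [a, b, c, d, e, f], the degrees are [1, 1, 1, 1, 1, 5], giving D = diag(1, 1, 1, 1, 1, 5) and L = D - A. The smallest Laplacian eigenvalue is always 0. The next one, lambda_2 = 1, measures how hard the graph is to disconnect: larger values mean better connectivity.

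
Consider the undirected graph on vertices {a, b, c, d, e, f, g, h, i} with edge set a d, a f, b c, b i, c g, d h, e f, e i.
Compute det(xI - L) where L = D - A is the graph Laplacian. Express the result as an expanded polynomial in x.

Each diagonal entry of L is the vertex degree and each off-diagonal entry is -1 where an edge is present, 0 otherwise; in the order [a, b, c, d, e, f, g, h, i] the diagonal is [2, 2, 2, 2, 2, 2, 1, 1, 2]. Computing det(xI - L) by cofactor expansion (or equivalently via sum-over-permutations) gives x^9 - 16x^8 + 105x^7 - 364x^6 + 715x^5 - 792x^4 + 462x^3 - 120x^2 + 9x. The constant term is 0 because L is singular (the all-ones vector lies in its kernel). The eigenvalues sum to 16, which equals trace(L) = 2|E|. There is one zero in the spectrum, matching the 1 component.

x^9 - 16x^8 + 105x^7 - 364x^6 + 715x^5 - 792x^4 + 462x^3 - 120x^2 + 9x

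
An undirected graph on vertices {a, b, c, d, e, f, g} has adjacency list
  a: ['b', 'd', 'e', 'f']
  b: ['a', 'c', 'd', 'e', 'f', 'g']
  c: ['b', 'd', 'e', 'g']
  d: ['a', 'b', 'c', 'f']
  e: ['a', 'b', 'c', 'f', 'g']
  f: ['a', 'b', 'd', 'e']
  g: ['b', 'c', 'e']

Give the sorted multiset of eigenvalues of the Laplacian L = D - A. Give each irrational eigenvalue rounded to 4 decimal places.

Each diagonal entry of L is the vertex degree and each off-diagonal entry is -1 where an edge is present, 0 otherwise; in the order [a, b, c, d, e, f, g] the diagonal is [4, 6, 4, 4, 5, 4, 3]. Since every row of L sums to 0, the all-ones vector is in the kernel and 0 is an eigenvalue. The largest eigenvalue, 7, is at most the vertex count 7. The eigenvalues sum to 30, which equals trace(L) = 2|E|.

[0, 2.4384, 4, 5, 5, 6.5616, 7]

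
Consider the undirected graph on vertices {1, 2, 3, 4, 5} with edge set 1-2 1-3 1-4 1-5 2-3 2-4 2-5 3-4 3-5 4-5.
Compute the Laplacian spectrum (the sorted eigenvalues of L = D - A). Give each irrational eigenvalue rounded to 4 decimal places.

With the vertex order [1, 2, 3, 4, 5], the degrees are [4, 4, 4, 4, 4], giving D = diag(4, 4, 4, 4, 4) and L = D - A. Diagonalising L (or applying a numerical eigensolver to the 5x5 matrix) gives the spectrum above.

[0, 5, 5, 5, 5]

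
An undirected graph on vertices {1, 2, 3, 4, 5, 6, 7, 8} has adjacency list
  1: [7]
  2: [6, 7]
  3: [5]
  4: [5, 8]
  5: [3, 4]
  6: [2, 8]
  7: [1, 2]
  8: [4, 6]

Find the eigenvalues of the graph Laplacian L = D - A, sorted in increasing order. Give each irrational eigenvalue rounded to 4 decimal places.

Reading degrees in the order [1, 2, 3, 4, 5, 6, 7, 8] gives [1, 2, 1, 2, 2, 2, 2, 2]; set D = diag(1, 2, 1, 2, 2, 2, 2, 2) and form L = D - A. Diagonalising L (or applying a numerical eigensolver to the 8x8 matrix) gives the spectrum above. The single zero eigenvalue shows the graph is connected.

[0, 0.1522, 0.5858, 1.2346, 2, 2.7654, 3.4142, 3.8478]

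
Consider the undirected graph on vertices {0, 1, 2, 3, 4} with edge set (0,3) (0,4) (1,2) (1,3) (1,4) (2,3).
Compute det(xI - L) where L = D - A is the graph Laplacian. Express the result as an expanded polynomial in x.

Reading degrees in the order [0, 1, 2, 3, 4] gives [2, 3, 2, 3, 2]; set D = diag(2, 3, 2, 3, 2) and form L = D - A. L has integer entries, so p(x) = det(xI - L) has integer coefficients. Expanding the determinant yields x^5 - 12x^4 + 51x^3 - 90x^2 + 55x. Since p(0) = det(-L) = 0, x divides p(x).

x^5 - 12x^4 + 51x^3 - 90x^2 + 55x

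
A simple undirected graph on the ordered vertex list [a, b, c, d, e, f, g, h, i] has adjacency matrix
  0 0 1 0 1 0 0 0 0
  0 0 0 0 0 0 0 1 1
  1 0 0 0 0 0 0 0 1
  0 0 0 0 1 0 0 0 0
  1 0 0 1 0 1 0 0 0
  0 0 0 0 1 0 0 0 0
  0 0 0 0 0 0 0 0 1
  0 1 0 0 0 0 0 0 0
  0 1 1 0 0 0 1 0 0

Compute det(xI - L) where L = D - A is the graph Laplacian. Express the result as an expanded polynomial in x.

Each diagonal entry of L is the vertex degree and each off-diagonal entry is -1 where an edge is present, 0 otherwise; in the order [a, b, c, d, e, f, g, h, i] the diagonal is [2, 2, 2, 1, 3, 1, 1, 1, 3]. Computing det(xI - L) by cofactor expansion (or equivalently via sum-over-permutations) gives x^9 - 16x^8 + 103x^7 - 344x^6 + 643x^5 - 678x^4 + 386x^3 - 104x^2 + 9x. The coefficient of x^8 equals -trace(L) = -16, matching the sum of degrees. By the matrix-tree theorem the graph has (1/9) * product of the nonzero eigenvalues = 1 spanning tree.

x^9 - 16x^8 + 103x^7 - 344x^6 + 643x^5 - 678x^4 + 386x^3 - 104x^2 + 9x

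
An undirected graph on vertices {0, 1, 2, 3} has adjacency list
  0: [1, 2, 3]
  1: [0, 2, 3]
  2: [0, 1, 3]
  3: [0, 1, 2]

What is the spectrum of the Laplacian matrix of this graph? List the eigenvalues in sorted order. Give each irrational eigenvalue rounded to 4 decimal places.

[0, 4, 4, 4]

Reading degrees in the order [0, 1, 2, 3] gives [3, 3, 3, 3]; set D = diag(3, 3, 3, 3) and form L = D - A. Diagonalising L (or applying a numerical eigensolver to the 4x4 matrix) gives the spectrum above. The single zero eigenvalue shows the graph is connected. The largest eigenvalue, 4, is at most the vertex count 4.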